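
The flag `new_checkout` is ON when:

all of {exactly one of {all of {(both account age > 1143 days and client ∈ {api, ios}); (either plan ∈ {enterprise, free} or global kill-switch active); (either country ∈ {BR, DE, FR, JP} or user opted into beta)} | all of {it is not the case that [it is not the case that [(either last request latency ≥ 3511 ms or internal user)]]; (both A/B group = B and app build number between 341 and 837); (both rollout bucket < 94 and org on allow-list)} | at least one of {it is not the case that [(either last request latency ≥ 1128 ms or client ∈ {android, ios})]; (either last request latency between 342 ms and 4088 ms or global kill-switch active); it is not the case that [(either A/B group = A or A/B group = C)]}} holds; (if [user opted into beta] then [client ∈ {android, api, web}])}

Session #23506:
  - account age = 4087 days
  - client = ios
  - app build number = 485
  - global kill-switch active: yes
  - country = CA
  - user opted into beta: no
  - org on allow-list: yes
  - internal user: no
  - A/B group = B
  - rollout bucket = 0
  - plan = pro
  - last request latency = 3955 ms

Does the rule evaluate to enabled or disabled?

Atomic conditions:
  account age > 1143 days: 4087 > 1143 is true
  client ∈ {api, ios}: ios is in the set → true
  plan ∈ {enterprise, free}: pro is not in the set → false
  global kill-switch active: yes → true
  country ∈ {BR, DE, FR, JP}: CA is not in the set → false
  user opted into beta: no → false
  last request latency ≥ 3511 ms: 3955 ≥ 3511 is true
  internal user: no → false
  A/B group = B: B == B is true
  app build number between 341 and 837: 485 in [341, 837] is true
  rollout bucket < 94: 0 < 94 is true
  org on allow-list: yes → true
  last request latency ≥ 1128 ms: 3955 ≥ 1128 is true
  client ∈ {android, ios}: ios is in the set → true
  last request latency between 342 ms and 4088 ms: 3955 in [342, 4088] is true
  A/B group = A: B == A is false
  A/B group = C: B == C is false
  client ∈ {android, api, web}: ios is not in the set → false
Combine:
[1.1.1] true AND true = true
[1.1.2] false OR true = true
[1.1.3] false OR false = false
[1.1] true AND true AND false = false
[1.2.1.1.1] true OR false = true
[1.2.1.1] NOT true = false
[1.2.1] NOT false = true
[1.2.2] true AND true = true
[1.2.3] true AND true = true
[1.2] true AND true AND true = true
[1.3.1.1] true OR true = true
[1.3.1] NOT true = false
[1.3.2] true OR true = true
[1.3.3.1] false OR false = false
[1.3.3] NOT false = true
[1.3] false OR true OR true = true
[1] exactly-one(false, true, true) = false
[2] false → false (antecedent false ⇒ implication holds) = true
[root] false AND true = false
Overall: false → disabled

Disabled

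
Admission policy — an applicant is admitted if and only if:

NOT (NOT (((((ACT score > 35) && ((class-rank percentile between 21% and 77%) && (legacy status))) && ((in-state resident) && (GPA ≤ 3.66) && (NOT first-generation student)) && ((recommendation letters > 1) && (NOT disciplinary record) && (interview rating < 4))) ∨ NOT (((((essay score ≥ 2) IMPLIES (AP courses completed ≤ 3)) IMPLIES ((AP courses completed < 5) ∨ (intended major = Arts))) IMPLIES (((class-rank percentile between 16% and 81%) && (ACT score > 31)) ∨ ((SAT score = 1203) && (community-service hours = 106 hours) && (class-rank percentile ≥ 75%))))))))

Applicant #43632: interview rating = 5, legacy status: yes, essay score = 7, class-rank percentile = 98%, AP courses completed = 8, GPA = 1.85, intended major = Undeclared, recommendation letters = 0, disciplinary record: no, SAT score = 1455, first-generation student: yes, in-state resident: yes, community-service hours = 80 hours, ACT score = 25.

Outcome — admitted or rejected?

Atomic conditions:
  ACT score > 35: 25 > 35 is false
  class-rank percentile between 21% and 77%: 98 in [21, 77] is false
  legacy status: yes → true
  in-state resident: yes → true
  GPA ≤ 3.66: 1.85 ≤ 3.66 is true
  NOT first-generation student: yes → false
  recommendation letters > 1: 0 > 1 is false
  NOT disciplinary record: no → true
  interview rating < 4: 5 < 4 is false
  essay score ≥ 2: 7 ≥ 2 is true
  AP courses completed ≤ 3: 8 ≤ 3 is false
  AP courses completed < 5: 8 < 5 is false
  intended major = Arts: Undeclared == Arts is false
  class-rank percentile between 16% and 81%: 98 in [16, 81] is false
  ACT score > 31: 25 > 31 is false
  SAT score = 1203: 1455 == 1203 is false
  community-service hours = 106 hours: 80 == 106 is false
  class-rank percentile ≥ 75%: 98 ≥ 75 is true
Combine:
[1.1.1.1.2] false AND true = false
[1.1.1.1] false AND false = false
[1.1.1.2] true AND true AND false = false
[1.1.1.3] false AND true AND false = false
[1.1.1] false AND false AND false = false
[1.1.2.1.1.1] true → false = false
[1.1.2.1.1.2] false OR false = false
[1.1.2.1.1] false → false (antecedent false ⇒ implication holds) = true
[1.1.2.1.2.1] false AND false = false
[1.1.2.1.2.2] false AND false AND true = false
[1.1.2.1.2] false OR false = false
[1.1.2.1] true → false = false
[1.1.2] NOT false = true
[1.1] false OR true = true
[1] NOT true = false
[root] NOT false = true
Overall: true → admitted

Admitted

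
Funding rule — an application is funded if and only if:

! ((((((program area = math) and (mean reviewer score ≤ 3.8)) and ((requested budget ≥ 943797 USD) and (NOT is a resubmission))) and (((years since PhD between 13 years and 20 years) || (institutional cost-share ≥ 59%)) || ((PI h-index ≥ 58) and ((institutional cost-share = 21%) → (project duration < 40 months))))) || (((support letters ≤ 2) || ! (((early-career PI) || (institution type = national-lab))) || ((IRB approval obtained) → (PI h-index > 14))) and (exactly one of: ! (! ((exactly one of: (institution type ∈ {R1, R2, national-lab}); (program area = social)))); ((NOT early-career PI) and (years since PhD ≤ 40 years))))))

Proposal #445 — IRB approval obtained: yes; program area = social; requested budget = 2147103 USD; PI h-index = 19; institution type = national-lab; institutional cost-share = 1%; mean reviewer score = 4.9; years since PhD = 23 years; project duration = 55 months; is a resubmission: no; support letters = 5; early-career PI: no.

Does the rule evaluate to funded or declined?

Declined

Atomic conditions:
  program area = math: social == math is false
  mean reviewer score ≤ 3.8: 4.9 ≤ 3.8 is false
  requested budget ≥ 943797 USD: 2147103 ≥ 943797 is true
  NOT is a resubmission: no → true
  years since PhD between 13 years and 20 years: 23 in [13, 20] is false
  institutional cost-share ≥ 59%: 1 ≥ 59 is false
  PI h-index ≥ 58: 19 ≥ 58 is false
  institutional cost-share = 21%: 1 == 21 is false
  project duration < 40 months: 55 < 40 is false
  support letters ≤ 2: 5 ≤ 2 is false
  early-career PI: no → false
  institution type = national-lab: national-lab == national-lab is true
  IRB approval obtained: yes → true
  PI h-index > 14: 19 > 14 is true
  institution type ∈ {R1, R2, national-lab}: national-lab is in the set → true
  program area = social: social == social is true
  NOT early-career PI: no → true
  years since PhD ≤ 40 years: 23 ≤ 40 is true
Combine:
[1.1.1.1] false AND false = false
[1.1.1.2] true AND true = true
[1.1.1] false AND true = false
[1.1.2.1] false OR false = false
[1.1.2.2.2] false → false (antecedent false ⇒ implication holds) = true
[1.1.2.2] false AND true = false
[1.1.2] false OR false = false
[1.1] false AND false = false
[1.2.1.2.1] false OR true = true
[1.2.1.2] NOT true = false
[1.2.1.3] true → true = true
[1.2.1] false OR false OR true = true
[1.2.2.1.1.1] exactly-one(true, true) = false
[1.2.2.1.1] NOT false = true
[1.2.2.1] NOT true = false
[1.2.2.2] true AND true = true
[1.2.2] exactly-one(false, true) = true
[1.2] true AND true = true
[1] false OR true = true
[root] NOT true = false
Overall: false → declined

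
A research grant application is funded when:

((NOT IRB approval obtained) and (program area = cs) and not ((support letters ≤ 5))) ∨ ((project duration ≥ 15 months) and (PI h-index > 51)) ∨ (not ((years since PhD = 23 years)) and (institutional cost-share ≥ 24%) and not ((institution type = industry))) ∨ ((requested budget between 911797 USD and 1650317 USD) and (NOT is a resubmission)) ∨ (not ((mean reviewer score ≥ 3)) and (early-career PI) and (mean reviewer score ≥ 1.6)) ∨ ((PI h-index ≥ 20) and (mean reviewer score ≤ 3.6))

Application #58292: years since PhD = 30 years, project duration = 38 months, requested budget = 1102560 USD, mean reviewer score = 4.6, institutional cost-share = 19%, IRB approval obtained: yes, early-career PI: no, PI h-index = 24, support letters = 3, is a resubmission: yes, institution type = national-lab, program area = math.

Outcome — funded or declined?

Atomic conditions:
  NOT IRB approval obtained: yes → false
  program area = cs: math == cs is false
  support letters ≤ 5: 3 ≤ 5 is true
  project duration ≥ 15 months: 38 ≥ 15 is true
  PI h-index > 51: 24 > 51 is false
  years since PhD = 23 years: 30 == 23 is false
  institutional cost-share ≥ 24%: 19 ≥ 24 is false
  institution type = industry: national-lab == industry is false
  requested budget between 911797 USD and 1650317 USD: 1102560 in [911797, 1650317] is true
  NOT is a resubmission: yes → false
  mean reviewer score ≥ 3: 4.6 ≥ 3 is true
  early-career PI: no → false
  mean reviewer score ≥ 1.6: 4.6 ≥ 1.6 is true
  PI h-index ≥ 20: 24 ≥ 20 is true
  mean reviewer score ≤ 3.6: 4.6 ≤ 3.6 is false
Combine:
[1.3] NOT true = false
[1] false AND false AND false = false
[2] true AND false = false
[3.1] NOT false = true
[3.3] NOT false = true
[3] true AND false AND true = false
[4] true AND false = false
[5.1] NOT true = false
[5] false AND false AND true = false
[6] true AND false = false
[root] false OR false OR false OR false OR false OR false = false
Overall: false → declined

Declined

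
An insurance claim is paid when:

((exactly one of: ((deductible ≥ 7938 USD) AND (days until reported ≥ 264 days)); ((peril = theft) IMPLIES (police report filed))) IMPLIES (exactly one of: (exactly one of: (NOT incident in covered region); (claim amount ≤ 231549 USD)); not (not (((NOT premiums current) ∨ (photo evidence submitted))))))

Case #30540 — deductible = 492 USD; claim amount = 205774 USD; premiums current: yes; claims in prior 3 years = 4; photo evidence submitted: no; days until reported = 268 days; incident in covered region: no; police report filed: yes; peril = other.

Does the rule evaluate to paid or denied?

Atomic conditions:
  deductible ≥ 7938 USD: 492 ≥ 7938 is false
  days until reported ≥ 264 days: 268 ≥ 264 is true
  peril = theft: other == theft is false
  police report filed: yes → true
  NOT incident in covered region: no → true
  claim amount ≤ 231549 USD: 205774 ≤ 231549 is true
  NOT premiums current: yes → false
  photo evidence submitted: no → false
Combine:
[1.1] false AND true = false
[1.2] false → true (antecedent false ⇒ implication holds) = true
[1] exactly-one(false, true) = true
[2.1] exactly-one(true, true) = false
[2.2.1.1] false OR false = false
[2.2.1] NOT false = true
[2.2] NOT true = false
[2] exactly-one(false, false) = false
[root] true → false = false
Overall: false → denied

Denied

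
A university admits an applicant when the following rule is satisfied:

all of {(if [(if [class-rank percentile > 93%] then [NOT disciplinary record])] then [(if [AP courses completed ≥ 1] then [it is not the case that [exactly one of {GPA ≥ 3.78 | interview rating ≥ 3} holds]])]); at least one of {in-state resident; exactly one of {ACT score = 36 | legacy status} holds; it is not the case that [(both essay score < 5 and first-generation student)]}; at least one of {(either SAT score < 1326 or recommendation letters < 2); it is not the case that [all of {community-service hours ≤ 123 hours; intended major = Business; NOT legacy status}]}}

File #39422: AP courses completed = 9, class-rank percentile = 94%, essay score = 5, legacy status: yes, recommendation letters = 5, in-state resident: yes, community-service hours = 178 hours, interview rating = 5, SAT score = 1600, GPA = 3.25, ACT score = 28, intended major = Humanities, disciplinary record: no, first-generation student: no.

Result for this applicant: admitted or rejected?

Rejected

Atomic conditions:
  class-rank percentile > 93%: 94 > 93 is true
  NOT disciplinary record: no → true
  AP courses completed ≥ 1: 9 ≥ 1 is true
  GPA ≥ 3.78: 3.25 ≥ 3.78 is false
  interview rating ≥ 3: 5 ≥ 3 is true
  in-state resident: yes → true
  ACT score = 36: 28 == 36 is false
  legacy status: yes → true
  essay score < 5: 5 < 5 is false
  first-generation student: no → false
  SAT score < 1326: 1600 < 1326 is false
  recommendation letters < 2: 5 < 2 is false
  community-service hours ≤ 123 hours: 178 ≤ 123 is false
  intended major = Business: Humanities == Business is false
  NOT legacy status: yes → false
Combine:
[1.1] true → true = true
[1.2.2.1] exactly-one(false, true) = true
[1.2.2] NOT true = false
[1.2] true → false = false
[1] true → false = false
[2.2] exactly-one(false, true) = true
[2.3.1] false AND false = false
[2.3] NOT false = true
[2] true OR true OR true = true
[3.1] false OR false = false
[3.2.1] false AND false AND false = false
[3.2] NOT false = true
[3] false OR true = true
[root] false AND true AND true = false
Overall: false → rejected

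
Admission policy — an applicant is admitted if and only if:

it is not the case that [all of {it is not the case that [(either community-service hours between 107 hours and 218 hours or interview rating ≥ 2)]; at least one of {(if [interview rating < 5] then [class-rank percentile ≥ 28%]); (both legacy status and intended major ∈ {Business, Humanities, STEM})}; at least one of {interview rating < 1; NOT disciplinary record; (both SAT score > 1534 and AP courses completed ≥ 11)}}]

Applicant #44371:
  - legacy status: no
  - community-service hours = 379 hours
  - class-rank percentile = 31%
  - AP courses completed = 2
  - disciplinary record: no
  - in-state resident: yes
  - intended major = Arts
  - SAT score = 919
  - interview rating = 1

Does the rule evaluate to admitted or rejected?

Rejected

Atomic conditions:
  community-service hours between 107 hours and 218 hours: 379 in [107, 218] is false
  interview rating ≥ 2: 1 ≥ 2 is false
  interview rating < 5: 1 < 5 is true
  class-rank percentile ≥ 28%: 31 ≥ 28 is true
  legacy status: no → false
  intended major ∈ {Business, Humanities, STEM}: Arts is not in the set → false
  interview rating < 1: 1 < 1 is false
  NOT disciplinary record: no → true
  SAT score > 1534: 919 > 1534 is false
  AP courses completed ≥ 11: 2 ≥ 11 is false
Combine:
[1.1.1] false OR false = false
[1.1] NOT false = true
[1.2.1] true → true = true
[1.2.2] false AND false = false
[1.2] true OR false = true
[1.3.3] false AND false = false
[1.3] false OR true OR false = true
[1] true AND true AND true = true
[root] NOT true = false
Overall: false → rejected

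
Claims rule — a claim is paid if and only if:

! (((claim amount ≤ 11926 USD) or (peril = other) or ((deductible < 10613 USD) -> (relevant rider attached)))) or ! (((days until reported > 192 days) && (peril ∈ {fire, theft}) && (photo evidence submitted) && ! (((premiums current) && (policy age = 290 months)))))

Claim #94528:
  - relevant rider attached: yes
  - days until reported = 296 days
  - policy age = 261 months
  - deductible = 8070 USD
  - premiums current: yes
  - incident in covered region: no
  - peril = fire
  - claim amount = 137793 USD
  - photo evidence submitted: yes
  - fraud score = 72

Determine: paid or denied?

Denied

Atomic conditions:
  claim amount ≤ 11926 USD: 137793 ≤ 11926 is false
  peril = other: fire == other is false
  deductible < 10613 USD: 8070 < 10613 is true
  relevant rider attached: yes → true
  days until reported > 192 days: 296 > 192 is true
  peril ∈ {fire, theft}: fire is in the set → true
  photo evidence submitted: yes → true
  premiums current: yes → true
  policy age = 290 months: 261 == 290 is false
Combine:
[1.1.3] true → true = true
[1.1] false OR false OR true = true
[1] NOT true = false
[2.1.4.1] true AND false = false
[2.1.4] NOT false = true
[2.1] true AND true AND true AND true = true
[2] NOT true = false
[root] false OR false = false
Overall: false → denied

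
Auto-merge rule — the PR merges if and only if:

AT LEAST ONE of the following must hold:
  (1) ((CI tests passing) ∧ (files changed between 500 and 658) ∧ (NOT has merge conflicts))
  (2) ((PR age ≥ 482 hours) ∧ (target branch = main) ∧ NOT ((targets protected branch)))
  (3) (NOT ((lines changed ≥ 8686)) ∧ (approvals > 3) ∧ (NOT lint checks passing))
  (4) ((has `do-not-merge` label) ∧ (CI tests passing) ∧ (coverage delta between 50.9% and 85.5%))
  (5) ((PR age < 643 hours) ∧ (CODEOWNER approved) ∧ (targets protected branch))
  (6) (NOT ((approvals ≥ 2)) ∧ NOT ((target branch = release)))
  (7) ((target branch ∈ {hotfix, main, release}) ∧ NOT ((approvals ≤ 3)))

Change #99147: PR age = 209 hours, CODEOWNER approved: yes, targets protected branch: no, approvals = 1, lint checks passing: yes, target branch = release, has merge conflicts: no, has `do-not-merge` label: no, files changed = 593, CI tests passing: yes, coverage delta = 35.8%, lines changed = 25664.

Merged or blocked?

Atomic conditions:
  CI tests passing: yes → true
  files changed between 500 and 658: 593 in [500, 658] is true
  NOT has merge conflicts: no → true
  PR age ≥ 482 hours: 209 ≥ 482 is false
  target branch = main: release == main is false
  targets protected branch: no → false
  lines changed ≥ 8686: 25664 ≥ 8686 is true
  approvals > 3: 1 > 3 is false
  NOT lint checks passing: yes → false
  has `do-not-merge` label: no → false
  coverage delta between 50.9% and 85.5%: 35.8 in [50.9, 85.5] is false
  PR age < 643 hours: 209 < 643 is true
  CODEOWNER approved: yes → true
  approvals ≥ 2: 1 ≥ 2 is false
  target branch = release: release == release is true
  target branch ∈ {hotfix, main, release}: release is in the set → true
  approvals ≤ 3: 1 ≤ 3 is true
Combine:
[1] true AND true AND true = true
[2.3] NOT false = true
[2] false AND false AND true = false
[3.1] NOT true = false
[3] false AND false AND false = false
[4] false AND true AND false = false
[5] true AND true AND false = false
[6.1] NOT false = true
[6.2] NOT true = false
[6] true AND false = false
[7.2] NOT true = false
[7] true AND false = false
[root] true OR false OR false OR false OR false OR false OR false = true
Overall: true → merged

Merged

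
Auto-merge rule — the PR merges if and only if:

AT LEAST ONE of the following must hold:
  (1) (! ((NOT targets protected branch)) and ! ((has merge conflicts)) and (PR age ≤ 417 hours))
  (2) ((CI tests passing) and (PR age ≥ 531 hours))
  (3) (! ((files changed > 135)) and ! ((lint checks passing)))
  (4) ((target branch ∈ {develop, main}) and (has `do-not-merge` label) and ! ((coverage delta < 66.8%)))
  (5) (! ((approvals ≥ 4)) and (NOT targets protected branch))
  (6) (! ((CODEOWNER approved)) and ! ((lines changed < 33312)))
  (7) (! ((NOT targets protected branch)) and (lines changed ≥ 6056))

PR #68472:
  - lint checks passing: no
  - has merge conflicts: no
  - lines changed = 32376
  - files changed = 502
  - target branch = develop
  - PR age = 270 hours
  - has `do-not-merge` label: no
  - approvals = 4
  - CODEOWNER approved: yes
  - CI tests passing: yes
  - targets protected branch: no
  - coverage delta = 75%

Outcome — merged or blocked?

Atomic conditions:
  NOT targets protected branch: no → true
  has merge conflicts: no → false
  PR age ≤ 417 hours: 270 ≤ 417 is true
  CI tests passing: yes → true
  PR age ≥ 531 hours: 270 ≥ 531 is false
  files changed > 135: 502 > 135 is true
  lint checks passing: no → false
  target branch ∈ {develop, main}: develop is in the set → true
  has `do-not-merge` label: no → false
  coverage delta < 66.8%: 75 < 66.8 is false
  approvals ≥ 4: 4 ≥ 4 is true
  CODEOWNER approved: yes → true
  lines changed < 33312: 32376 < 33312 is true
  lines changed ≥ 6056: 32376 ≥ 6056 is true
Combine:
[1.1] NOT true = false
[1.2] NOT false = true
[1] false AND true AND true = false
[2] true AND false = false
[3.1] NOT true = false
[3.2] NOT false = true
[3] false AND true = false
[4.3] NOT false = true
[4] true AND false AND true = false
[5.1] NOT true = false
[5] false AND true = false
[6.1] NOT true = false
[6.2] NOT true = false
[6] false AND false = false
[7.1] NOT true = false
[7] false AND true = false
[root] false OR false OR false OR false OR false OR false OR false = false
Overall: false → blocked

Blocked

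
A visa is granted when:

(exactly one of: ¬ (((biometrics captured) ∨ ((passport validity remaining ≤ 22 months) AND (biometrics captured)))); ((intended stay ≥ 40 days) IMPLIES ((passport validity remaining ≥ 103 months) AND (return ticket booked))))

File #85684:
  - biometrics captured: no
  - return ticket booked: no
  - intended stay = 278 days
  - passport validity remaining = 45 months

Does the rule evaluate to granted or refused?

Atomic conditions:
  biometrics captured: no → false
  passport validity remaining ≤ 22 months: 45 ≤ 22 is false
  intended stay ≥ 40 days: 278 ≥ 40 is true
  passport validity remaining ≥ 103 months: 45 ≥ 103 is false
  return ticket booked: no → false
Combine:
[1.1.2] false AND false = false
[1.1] false OR false = false
[1] NOT false = true
[2.2] false AND false = false
[2] true → false = false
[root] exactly-one(true, false) = true
Overall: true → granted

Granted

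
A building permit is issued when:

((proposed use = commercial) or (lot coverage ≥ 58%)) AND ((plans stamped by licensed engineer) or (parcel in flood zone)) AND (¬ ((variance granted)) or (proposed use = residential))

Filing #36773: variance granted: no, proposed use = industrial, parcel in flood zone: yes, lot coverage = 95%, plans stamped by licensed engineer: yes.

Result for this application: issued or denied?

Atomic conditions:
  proposed use = commercial: industrial == commercial is false
  lot coverage ≥ 58%: 95 ≥ 58 is true
  plans stamped by licensed engineer: yes → true
  parcel in flood zone: yes → true
  variance granted: no → false
  proposed use = residential: industrial == residential is false
Combine:
[1] false OR true = true
[2] true OR true = true
[3.1] NOT false = true
[3] true OR false = true
[root] true AND true AND true = true
Overall: true → issued

Issued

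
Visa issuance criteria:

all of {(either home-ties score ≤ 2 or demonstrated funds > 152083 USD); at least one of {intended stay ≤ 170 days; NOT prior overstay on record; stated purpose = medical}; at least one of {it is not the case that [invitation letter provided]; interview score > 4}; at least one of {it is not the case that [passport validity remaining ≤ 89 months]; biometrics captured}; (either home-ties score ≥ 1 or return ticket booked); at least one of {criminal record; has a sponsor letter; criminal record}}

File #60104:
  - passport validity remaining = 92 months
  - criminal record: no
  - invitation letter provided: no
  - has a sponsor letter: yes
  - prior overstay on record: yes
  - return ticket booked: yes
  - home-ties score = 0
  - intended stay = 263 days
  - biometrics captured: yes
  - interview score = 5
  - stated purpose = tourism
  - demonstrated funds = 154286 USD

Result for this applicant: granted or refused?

Refused

Atomic conditions:
  home-ties score ≤ 2: 0 ≤ 2 is true
  demonstrated funds > 152083 USD: 154286 > 152083 is true
  intended stay ≤ 170 days: 263 ≤ 170 is false
  NOT prior overstay on record: yes → false
  stated purpose = medical: tourism == medical is false
  invitation letter provided: no → false
  interview score > 4: 5 > 4 is true
  passport validity remaining ≤ 89 months: 92 ≤ 89 is false
  biometrics captured: yes → true
  home-ties score ≥ 1: 0 ≥ 1 is false
  return ticket booked: yes → true
  criminal record: no → false
  has a sponsor letter: yes → true
Combine:
[1] true OR true = true
[2] false OR false OR false = false
[3.1] NOT false = true
[3] true OR true = true
[4.1] NOT false = true
[4] true OR true = true
[5] false OR true = true
[6] false OR true OR false = true
[root] true AND false AND true AND true AND true AND true = false
Overall: false → refused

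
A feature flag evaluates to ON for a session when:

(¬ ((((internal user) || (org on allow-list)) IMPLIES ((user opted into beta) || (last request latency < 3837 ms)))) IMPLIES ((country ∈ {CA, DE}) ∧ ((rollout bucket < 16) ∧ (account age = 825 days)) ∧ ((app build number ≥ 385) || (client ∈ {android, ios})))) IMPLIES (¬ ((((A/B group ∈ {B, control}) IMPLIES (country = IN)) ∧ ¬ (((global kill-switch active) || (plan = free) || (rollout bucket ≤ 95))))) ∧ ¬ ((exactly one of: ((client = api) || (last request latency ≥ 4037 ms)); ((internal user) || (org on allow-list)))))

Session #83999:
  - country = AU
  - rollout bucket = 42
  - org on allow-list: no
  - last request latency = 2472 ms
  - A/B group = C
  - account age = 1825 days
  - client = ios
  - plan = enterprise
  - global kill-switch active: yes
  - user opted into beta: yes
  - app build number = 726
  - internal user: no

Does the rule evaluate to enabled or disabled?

Atomic conditions:
  internal user: no → false
  org on allow-list: no → false
  user opted into beta: yes → true
  last request latency < 3837 ms: 2472 < 3837 is true
  country ∈ {CA, DE}: AU is not in the set → false
  rollout bucket < 16: 42 < 16 is false
  account age = 825 days: 1825 == 825 is false
  app build number ≥ 385: 726 ≥ 385 is true
  client ∈ {android, ios}: ios is in the set → true
  A/B group ∈ {B, control}: C is not in the set → false
  country = IN: AU == IN is false
  global kill-switch active: yes → true
  plan = free: enterprise == free is false
  rollout bucket ≤ 95: 42 ≤ 95 is true
  client = api: ios == api is false
  last request latency ≥ 4037 ms: 2472 ≥ 4037 is false
Combine:
[1.1.1.1] false OR false = false
[1.1.1.2] true OR true = true
[1.1.1] false → true (antecedent false ⇒ implication holds) = true
[1.1] NOT true = false
[1.2.2] false AND false = false
[1.2.3] true OR true = true
[1.2] false AND false AND true = false
[1] false → false (antecedent false ⇒ implication holds) = true
[2.1.1.1] false → false (antecedent false ⇒ implication holds) = true
[2.1.1.2.1] true OR false OR true = true
[2.1.1.2] NOT true = false
[2.1.1] true AND false = false
[2.1] NOT false = true
[2.2.1.1] false OR false = false
[2.2.1.2] false OR false = false
[2.2.1] exactly-one(false, false) = false
[2.2] NOT false = true
[2] true AND true = true
[root] true → true = true
Overall: true → enabled

Enabled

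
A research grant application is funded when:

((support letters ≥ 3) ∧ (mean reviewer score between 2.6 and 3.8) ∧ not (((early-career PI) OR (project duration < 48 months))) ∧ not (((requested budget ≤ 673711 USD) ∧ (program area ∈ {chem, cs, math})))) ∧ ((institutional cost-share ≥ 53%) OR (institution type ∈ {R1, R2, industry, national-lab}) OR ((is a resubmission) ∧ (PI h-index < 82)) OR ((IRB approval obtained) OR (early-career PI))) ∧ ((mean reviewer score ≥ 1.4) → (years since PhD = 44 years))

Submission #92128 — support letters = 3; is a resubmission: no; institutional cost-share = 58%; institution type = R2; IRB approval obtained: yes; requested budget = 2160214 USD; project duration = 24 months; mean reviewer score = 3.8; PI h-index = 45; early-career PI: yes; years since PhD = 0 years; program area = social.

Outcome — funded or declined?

Declined

Atomic conditions:
  support letters ≥ 3: 3 ≥ 3 is true
  mean reviewer score between 2.6 and 3.8: 3.8 in [2.6, 3.8] is true
  early-career PI: yes → true
  project duration < 48 months: 24 < 48 is true
  requested budget ≤ 673711 USD: 2160214 ≤ 673711 is false
  program area ∈ {chem, cs, math}: social is not in the set → false
  institutional cost-share ≥ 53%: 58 ≥ 53 is true
  institution type ∈ {R1, R2, industry, national-lab}: R2 is in the set → true
  is a resubmission: no → false
  PI h-index < 82: 45 < 82 is true
  IRB approval obtained: yes → true
  mean reviewer score ≥ 1.4: 3.8 ≥ 1.4 is true
  years since PhD = 44 years: 0 == 44 is false
Combine:
[1.3.1] true OR true = true
[1.3] NOT true = false
[1.4.1] false AND false = false
[1.4] NOT false = true
[1] true AND true AND false AND true = false
[2.3] false AND true = false
[2.4] true OR true = true
[2] true OR true OR false OR true = true
[3] true → false = false
[root] false AND true AND false = false
Overall: false → declined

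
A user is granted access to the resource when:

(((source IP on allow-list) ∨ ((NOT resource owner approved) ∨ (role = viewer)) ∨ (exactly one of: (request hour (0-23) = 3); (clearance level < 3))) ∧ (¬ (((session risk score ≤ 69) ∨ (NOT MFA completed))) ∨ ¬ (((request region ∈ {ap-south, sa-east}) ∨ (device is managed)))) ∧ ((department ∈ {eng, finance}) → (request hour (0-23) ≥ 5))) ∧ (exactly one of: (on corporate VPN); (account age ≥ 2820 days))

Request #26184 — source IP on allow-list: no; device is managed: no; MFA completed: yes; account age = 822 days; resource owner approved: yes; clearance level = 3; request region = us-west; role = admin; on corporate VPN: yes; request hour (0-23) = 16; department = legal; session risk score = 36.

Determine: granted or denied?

Denied

Atomic conditions:
  source IP on allow-list: no → false
  NOT resource owner approved: yes → false
  role = viewer: admin == viewer is false
  request hour (0-23) = 3: 16 == 3 is false
  clearance level < 3: 3 < 3 is false
  session risk score ≤ 69: 36 ≤ 69 is true
  NOT MFA completed: yes → false
  request region ∈ {ap-south, sa-east}: us-west is not in the set → false
  device is managed: no → false
  department ∈ {eng, finance}: legal is not in the set → false
  request hour (0-23) ≥ 5: 16 ≥ 5 is true
  on corporate VPN: yes → true
  account age ≥ 2820 days: 822 ≥ 2820 is false
Combine:
[1.1.2] false OR false = false
[1.1.3] exactly-one(false, false) = false
[1.1] false OR false OR false = false
[1.2.1.1] true OR false = true
[1.2.1] NOT true = false
[1.2.2.1] false OR false = false
[1.2.2] NOT false = true
[1.2] false OR true = true
[1.3] false → true (antecedent false ⇒ implication holds) = true
[1] false AND true AND true = false
[2] exactly-one(true, false) = true
[root] false AND true = false
Overall: false → denied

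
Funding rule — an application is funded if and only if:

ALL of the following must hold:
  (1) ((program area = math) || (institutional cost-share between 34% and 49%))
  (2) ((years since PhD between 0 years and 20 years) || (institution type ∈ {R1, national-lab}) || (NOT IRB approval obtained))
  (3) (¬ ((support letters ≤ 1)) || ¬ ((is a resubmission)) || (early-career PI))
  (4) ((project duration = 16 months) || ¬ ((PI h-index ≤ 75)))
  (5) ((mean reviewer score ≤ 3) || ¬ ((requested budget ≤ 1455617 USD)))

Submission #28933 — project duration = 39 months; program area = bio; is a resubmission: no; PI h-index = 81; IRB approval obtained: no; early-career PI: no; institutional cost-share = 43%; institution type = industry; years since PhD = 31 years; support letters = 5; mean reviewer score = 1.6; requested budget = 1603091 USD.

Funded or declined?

Atomic conditions:
  program area = math: bio == math is false
  institutional cost-share between 34% and 49%: 43 in [34, 49] is true
  years since PhD between 0 years and 20 years: 31 in [0, 20] is false
  institution type ∈ {R1, national-lab}: industry is not in the set → false
  NOT IRB approval obtained: no → true
  support letters ≤ 1: 5 ≤ 1 is false
  is a resubmission: no → false
  early-career PI: no → false
  project duration = 16 months: 39 == 16 is false
  PI h-index ≤ 75: 81 ≤ 75 is false
  mean reviewer score ≤ 3: 1.6 ≤ 3 is true
  requested budget ≤ 1455617 USD: 1603091 ≤ 1455617 is false
Combine:
[1] false OR true = true
[2] false OR false OR true = true
[3.1] NOT false = true
[3.2] NOT false = true
[3] true OR true OR false = true
[4.2] NOT false = true
[4] false OR true = true
[5.2] NOT false = true
[5] true OR true = true
[root] true AND true AND true AND true AND true = true
Overall: true → funded

Funded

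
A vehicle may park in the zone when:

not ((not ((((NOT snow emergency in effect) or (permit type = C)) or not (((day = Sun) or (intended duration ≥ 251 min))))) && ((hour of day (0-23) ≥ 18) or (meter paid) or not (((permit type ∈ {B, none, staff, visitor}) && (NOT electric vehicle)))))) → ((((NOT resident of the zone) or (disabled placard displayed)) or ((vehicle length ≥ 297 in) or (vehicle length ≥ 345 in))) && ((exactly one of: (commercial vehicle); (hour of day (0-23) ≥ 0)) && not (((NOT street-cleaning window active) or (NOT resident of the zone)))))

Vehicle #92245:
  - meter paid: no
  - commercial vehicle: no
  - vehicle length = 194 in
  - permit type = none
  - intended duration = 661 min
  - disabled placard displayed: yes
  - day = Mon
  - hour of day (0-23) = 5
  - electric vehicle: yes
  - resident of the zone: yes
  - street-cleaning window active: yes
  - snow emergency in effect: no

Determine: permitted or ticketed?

Atomic conditions:
  NOT snow emergency in effect: no → true
  permit type = C: none == C is false
  day = Sun: Mon == Sun is false
  intended duration ≥ 251 min: 661 ≥ 251 is true
  hour of day (0-23) ≥ 18: 5 ≥ 18 is false
  meter paid: no → false
  permit type ∈ {B, none, staff, visitor}: none is in the set → true
  NOT electric vehicle: yes → false
  NOT resident of the zone: yes → false
  disabled placard displayed: yes → true
  vehicle length ≥ 297 in: 194 ≥ 297 is false
  vehicle length ≥ 345 in: 194 ≥ 345 is false
  commercial vehicle: no → false
  hour of day (0-23) ≥ 0: 5 ≥ 0 is true
  NOT street-cleaning window active: yes → false
Combine:
[1.1.1.1.1] true OR false = true
[1.1.1.1.2.1] false OR true = true
[1.1.1.1.2] NOT true = false
[1.1.1.1] true OR false = true
[1.1.1] NOT true = false
[1.1.2.3.1] true AND false = false
[1.1.2.3] NOT false = true
[1.1.2] false OR false OR true = true
[1.1] false AND true = false
[1] NOT false = true
[2.1.1] false OR true = true
[2.1.2] false OR false = false
[2.1] true OR false = true
[2.2.1] exactly-one(false, true) = true
[2.2.2.1] false OR false = false
[2.2.2] NOT false = true
[2.2] true AND true = true
[2] true AND true = true
[root] true → true = true
Overall: true → permitted

Permitted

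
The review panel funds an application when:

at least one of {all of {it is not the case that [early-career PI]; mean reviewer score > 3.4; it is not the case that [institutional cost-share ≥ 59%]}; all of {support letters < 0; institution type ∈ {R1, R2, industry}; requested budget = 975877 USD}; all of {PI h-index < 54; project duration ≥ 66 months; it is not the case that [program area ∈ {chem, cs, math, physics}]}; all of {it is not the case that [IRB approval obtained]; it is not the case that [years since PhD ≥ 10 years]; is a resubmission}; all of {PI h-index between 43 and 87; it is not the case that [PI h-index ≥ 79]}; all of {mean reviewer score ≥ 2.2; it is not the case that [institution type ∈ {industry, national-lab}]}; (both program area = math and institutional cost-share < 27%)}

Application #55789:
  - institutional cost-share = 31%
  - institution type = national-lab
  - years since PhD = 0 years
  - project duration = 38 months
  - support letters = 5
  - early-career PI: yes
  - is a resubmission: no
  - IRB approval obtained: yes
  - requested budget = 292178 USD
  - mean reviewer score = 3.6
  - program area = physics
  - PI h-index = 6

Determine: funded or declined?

Atomic conditions:
  early-career PI: yes → true
  mean reviewer score > 3.4: 3.6 > 3.4 is true
  institutional cost-share ≥ 59%: 31 ≥ 59 is false
  support letters < 0: 5 < 0 is false
  institution type ∈ {R1, R2, industry}: national-lab is not in the set → false
  requested budget = 975877 USD: 292178 == 975877 is false
  PI h-index < 54: 6 < 54 is true
  project duration ≥ 66 months: 38 ≥ 66 is false
  program area ∈ {chem, cs, math, physics}: physics is in the set → true
  IRB approval obtained: yes → true
  years since PhD ≥ 10 years: 0 ≥ 10 is false
  is a resubmission: no → false
  PI h-index between 43 and 87: 6 in [43, 87] is false
  PI h-index ≥ 79: 6 ≥ 79 is false
  mean reviewer score ≥ 2.2: 3.6 ≥ 2.2 is true
  institution type ∈ {industry, national-lab}: national-lab is in the set → true
  program area = math: physics == math is false
  institutional cost-share < 27%: 31 < 27 is false
Combine:
[1.1] NOT true = false
[1.3] NOT false = true
[1] false AND true AND true = false
[2] false AND false AND false = false
[3.3] NOT true = false
[3] true AND false AND false = false
[4.1] NOT true = false
[4.2] NOT false = true
[4] false AND true AND false = false
[5.2] NOT false = true
[5] false AND true = false
[6.2] NOT true = false
[6] true AND false = false
[7] false AND false = false
[root] false OR false OR false OR false OR false OR false OR false = false
Overall: false → declined

Declined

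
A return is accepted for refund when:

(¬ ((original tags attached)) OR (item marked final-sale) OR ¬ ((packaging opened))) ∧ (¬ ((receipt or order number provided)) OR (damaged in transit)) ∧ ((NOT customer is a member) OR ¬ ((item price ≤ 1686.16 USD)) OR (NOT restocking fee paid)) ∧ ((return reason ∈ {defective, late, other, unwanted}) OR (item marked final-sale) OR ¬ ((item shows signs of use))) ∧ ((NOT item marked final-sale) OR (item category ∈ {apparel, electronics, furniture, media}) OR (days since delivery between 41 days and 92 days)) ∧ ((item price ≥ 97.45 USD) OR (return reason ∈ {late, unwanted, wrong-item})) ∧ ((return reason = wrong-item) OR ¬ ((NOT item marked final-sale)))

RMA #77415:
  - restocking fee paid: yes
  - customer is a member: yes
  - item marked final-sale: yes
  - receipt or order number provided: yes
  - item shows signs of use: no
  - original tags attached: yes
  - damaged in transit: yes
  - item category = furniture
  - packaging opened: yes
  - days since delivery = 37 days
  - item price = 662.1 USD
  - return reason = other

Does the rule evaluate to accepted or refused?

Atomic conditions:
  original tags attached: yes → true
  item marked final-sale: yes → true
  packaging opened: yes → true
  receipt or order number provided: yes → true
  damaged in transit: yes → true
  NOT customer is a member: yes → false
  item price ≤ 1686.16 USD: 662.1 ≤ 1686.16 is true
  NOT restocking fee paid: yes → false
  return reason ∈ {defective, late, other, unwanted}: other is in the set → true
  item shows signs of use: no → false
  NOT item marked final-sale: yes → false
  item category ∈ {apparel, electronics, furniture, media}: furniture is in the set → true
  days since delivery between 41 days and 92 days: 37 in [41, 92] is false
  item price ≥ 97.45 USD: 662.1 ≥ 97.45 is true
  return reason ∈ {late, unwanted, wrong-item}: other is not in the set → false
  return reason = wrong-item: other == wrong-item is false
Combine:
[1.1] NOT true = false
[1.3] NOT true = false
[1] false OR true OR false = true
[2.1] NOT true = false
[2] false OR true = true
[3.2] NOT true = false
[3] false OR false OR false = false
[4.3] NOT false = true
[4] true OR true OR true = true
[5] false OR true OR false = true
[6] true OR false = true
[7.2] NOT false = true
[7] false OR true = true
[root] true AND true AND false AND true AND true AND true AND true = false
Overall: false → refused

Refused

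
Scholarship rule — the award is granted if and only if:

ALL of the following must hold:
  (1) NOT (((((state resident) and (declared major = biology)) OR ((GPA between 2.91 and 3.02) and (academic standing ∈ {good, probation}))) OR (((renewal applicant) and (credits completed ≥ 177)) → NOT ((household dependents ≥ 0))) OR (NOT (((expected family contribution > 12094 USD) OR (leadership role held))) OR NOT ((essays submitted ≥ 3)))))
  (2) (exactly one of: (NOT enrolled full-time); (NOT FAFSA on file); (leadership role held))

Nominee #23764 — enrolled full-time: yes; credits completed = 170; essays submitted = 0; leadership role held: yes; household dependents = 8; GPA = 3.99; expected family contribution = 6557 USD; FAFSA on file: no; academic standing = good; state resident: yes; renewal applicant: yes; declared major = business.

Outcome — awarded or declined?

Declined

Atomic conditions:
  state resident: yes → true
  declared major = biology: business == biology is false
  GPA between 2.91 and 3.02: 3.99 in [2.91, 3.02] is false
  academic standing ∈ {good, probation}: good is in the set → true
  renewal applicant: yes → true
  credits completed ≥ 177: 170 ≥ 177 is false
  household dependents ≥ 0: 8 ≥ 0 is true
  expected family contribution > 12094 USD: 6557 > 12094 is false
  leadership role held: yes → true
  essays submitted ≥ 3: 0 ≥ 3 is false
  NOT enrolled full-time: yes → false
  NOT FAFSA on file: no → true
Combine:
[1.1.1.1] true AND false = false
[1.1.1.2] false AND true = false
[1.1.1] false OR false = false
[1.1.2.1] true AND false = false
[1.1.2.2] NOT true = false
[1.1.2] false → false (antecedent false ⇒ implication holds) = true
[1.1.3.1.1] false OR true = true
[1.1.3.1] NOT true = false
[1.1.3.2] NOT false = true
[1.1.3] false OR true = true
[1.1] false OR true OR true = true
[1] NOT true = false
[2] exactly-one(false, true, true) = false
[root] false AND false = false
Overall: false → declined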